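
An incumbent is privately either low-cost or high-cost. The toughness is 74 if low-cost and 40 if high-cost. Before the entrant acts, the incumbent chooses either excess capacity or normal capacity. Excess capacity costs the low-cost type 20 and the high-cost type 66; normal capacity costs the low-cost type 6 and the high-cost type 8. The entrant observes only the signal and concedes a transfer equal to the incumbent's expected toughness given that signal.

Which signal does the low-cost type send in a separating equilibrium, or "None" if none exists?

excess capacity

Try low-cost → excess capacity, high-cost → normal capacity:
  If types separate, excess capacity earns payment 74 and normal capacity earns 40.
  Low-cost: excess capacity gives 74 − 20 = 54; normal capacity gives 40 − 6 = 34. No deviation. ✓
  High-cost: normal capacity gives 40 − 8 = 32; excess capacity gives 74 − 66 = 8. No deviation. ✓
Both hold — the low-cost type sends excess capacity.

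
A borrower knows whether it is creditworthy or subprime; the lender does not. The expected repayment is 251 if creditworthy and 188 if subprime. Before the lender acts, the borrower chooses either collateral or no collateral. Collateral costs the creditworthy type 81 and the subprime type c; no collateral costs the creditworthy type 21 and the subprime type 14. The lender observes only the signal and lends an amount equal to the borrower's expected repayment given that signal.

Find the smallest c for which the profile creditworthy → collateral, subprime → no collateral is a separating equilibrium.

77

Under separation: collateral → creditworthy (pays 251); no collateral → subprime (pays 188).
Creditworthy: 251 − 81 = 170 ≥ 188 − 21 = 167. Holds regardless of c. ✓
Subprime: 188 − 14 ≥ 251 − c, so c ≥ 251 − 174 = 77.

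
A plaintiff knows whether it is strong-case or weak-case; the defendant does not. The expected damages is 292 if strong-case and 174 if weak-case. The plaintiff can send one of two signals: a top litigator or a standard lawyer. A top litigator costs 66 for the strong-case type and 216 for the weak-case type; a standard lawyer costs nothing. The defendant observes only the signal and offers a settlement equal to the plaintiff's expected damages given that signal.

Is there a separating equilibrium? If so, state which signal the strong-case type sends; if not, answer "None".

top litigator

Try strong-case → top litigator, weak-case → standard lawyer:
  If types separate, top litigator earns payment 292 and standard lawyer earns 174.
  Strong-case: top litigator gives 292 − 66 = 226; standard lawyer gives 174 − 0 = 174. No deviation. ✓
  Weak-case: standard lawyer gives 174 − 0 = 174; top litigator gives 292 − 216 = 76. No deviation. ✓
Both hold — the strong-case type sends top litigator.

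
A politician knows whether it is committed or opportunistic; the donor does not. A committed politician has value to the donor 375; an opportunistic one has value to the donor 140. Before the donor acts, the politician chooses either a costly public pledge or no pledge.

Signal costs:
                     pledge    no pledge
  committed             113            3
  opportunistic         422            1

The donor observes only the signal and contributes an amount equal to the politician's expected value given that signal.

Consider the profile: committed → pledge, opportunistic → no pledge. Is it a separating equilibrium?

Yes

If types separate, pledge earns payment 375 and no pledge earns 140.
Committed: pledge gives 375 − 113 = 262; no pledge gives 140 − 3 = 137. No deviation. ✓
Opportunistic: no pledge gives 140 − 1 = 139; pledge gives 375 − 422 = -47. No deviation. ✓
Both incentive constraints hold.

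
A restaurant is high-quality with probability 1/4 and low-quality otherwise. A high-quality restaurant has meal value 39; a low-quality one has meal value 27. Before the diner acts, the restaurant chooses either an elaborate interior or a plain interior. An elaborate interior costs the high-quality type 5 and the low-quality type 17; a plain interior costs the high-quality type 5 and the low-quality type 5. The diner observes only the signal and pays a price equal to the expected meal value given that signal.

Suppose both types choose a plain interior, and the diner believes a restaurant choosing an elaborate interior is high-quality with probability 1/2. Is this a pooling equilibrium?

At the pooled signal (plain interior) the diner holds the prior 1/4 and pays 1/4·39 + 3/4·27 = 30. Off-path (elaborate interior) belief 1/2 gives 1/2·39 + 1/2·27 = 33.
High-quality: plain interior gives 30 − 5 = 25; elaborate interior gives 33 − 5 = 28. Deviates. ✗
Low-quality: plain interior gives 30 − 5 = 25; elaborate interior gives 33 − 17 = 16. Stays. ✓

No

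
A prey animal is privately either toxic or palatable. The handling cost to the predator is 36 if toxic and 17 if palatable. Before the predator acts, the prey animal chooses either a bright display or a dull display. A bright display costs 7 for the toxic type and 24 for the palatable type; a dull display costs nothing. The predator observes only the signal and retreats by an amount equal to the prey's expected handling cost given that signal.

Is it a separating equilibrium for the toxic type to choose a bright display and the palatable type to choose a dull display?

Under separation the predator infers type exactly: bright display → toxic (pays 36), dull display → palatable (pays 17).
Toxic: bright display gives 36 − 7 = 29; dull display gives 17 − 0 = 17. No deviation. ✓
Palatable: dull display gives 17 − 0 = 17; bright display gives 36 − 24 = 12. No deviation. ✓
Neither type gains from mimicking the other.

Yes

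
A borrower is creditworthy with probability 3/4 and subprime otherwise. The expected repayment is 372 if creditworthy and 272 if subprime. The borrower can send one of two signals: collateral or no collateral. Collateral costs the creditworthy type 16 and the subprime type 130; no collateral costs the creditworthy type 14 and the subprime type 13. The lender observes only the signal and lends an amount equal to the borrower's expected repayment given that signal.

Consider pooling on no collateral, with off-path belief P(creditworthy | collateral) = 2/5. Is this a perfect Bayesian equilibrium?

At the pooled signal (no collateral) the lender holds the prior 3/4 and pays 3/4·372 + 1/4·272 = 347. Off-path (collateral) belief 2/5 gives 2/5·372 + 3/5·272 = 312.
Creditworthy: no collateral gives 347 − 14 = 333; collateral gives 312 − 16 = 296. Stays. ✓
Subprime: no collateral gives 347 − 13 = 334; collateral gives 312 − 130 = 182. Stays. ✓

Yes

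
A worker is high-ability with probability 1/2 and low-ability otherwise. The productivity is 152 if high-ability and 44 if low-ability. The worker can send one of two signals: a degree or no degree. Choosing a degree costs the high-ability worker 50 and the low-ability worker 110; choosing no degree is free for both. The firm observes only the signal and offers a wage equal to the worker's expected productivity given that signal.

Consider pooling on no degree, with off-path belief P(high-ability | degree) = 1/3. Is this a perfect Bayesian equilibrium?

At the pooled signal (no degree) the firm holds the prior 1/2 and pays 1/2·152 + 1/2·44 = 98. Off-path (degree) belief 1/3 gives 1/3·152 + 2/3·44 = 80.
High-ability: no degree gives 98 − 0 = 98; degree gives 80 − 50 = 30. Stays. ✓
Low-ability: no degree gives 98 − 0 = 98; degree gives 80 − 110 = -30. Stays. ✓

Yes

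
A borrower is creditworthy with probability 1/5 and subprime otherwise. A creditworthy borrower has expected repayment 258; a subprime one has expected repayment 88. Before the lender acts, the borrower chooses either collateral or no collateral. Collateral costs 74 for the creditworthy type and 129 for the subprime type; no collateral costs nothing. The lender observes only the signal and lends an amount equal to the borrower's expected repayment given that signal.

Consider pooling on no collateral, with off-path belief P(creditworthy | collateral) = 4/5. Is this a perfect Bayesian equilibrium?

No

At the pooled signal (no collateral) the lender holds the prior 1/5 and pays 1/5·258 + 4/5·88 = 122. Off-path (collateral) belief 4/5 gives 4/5·258 + 1/5·88 = 224.
Creditworthy: no collateral gives 122 − 0 = 122; collateral gives 224 − 74 = 150. Deviates. ✗
Subprime: no collateral gives 122 − 0 = 122; collateral gives 224 − 129 = 95. Stays. ✓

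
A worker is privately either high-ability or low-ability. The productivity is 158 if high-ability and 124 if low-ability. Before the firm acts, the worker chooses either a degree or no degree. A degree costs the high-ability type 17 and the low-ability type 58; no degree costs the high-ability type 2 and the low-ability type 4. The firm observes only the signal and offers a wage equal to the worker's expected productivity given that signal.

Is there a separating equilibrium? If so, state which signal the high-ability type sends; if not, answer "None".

Try high-ability → degree, low-ability → no degree:
  Under separation the firm infers type exactly: degree → high-ability (pays 158), no degree → low-ability (pays 124).
  High-ability: degree gives 158 − 17 = 141; no degree gives 124 − 2 = 122. No deviation. ✓
  Low-ability: no degree gives 124 − 4 = 120; degree gives 158 − 58 = 100. No deviation. ✓
Both hold — the high-ability type sends degree.

degree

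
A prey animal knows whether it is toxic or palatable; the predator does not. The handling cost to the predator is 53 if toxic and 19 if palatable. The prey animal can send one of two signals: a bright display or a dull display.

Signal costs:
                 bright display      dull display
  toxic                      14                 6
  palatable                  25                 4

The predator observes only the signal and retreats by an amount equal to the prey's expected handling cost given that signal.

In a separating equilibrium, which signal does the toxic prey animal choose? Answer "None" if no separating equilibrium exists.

Try toxic → bright display, palatable → dull display:
  If types separate, bright display earns payment 53 and dull display earns 19.
  Toxic: bright display gives 53 − 14 = 39; dull display gives 19 − 6 = 13. No deviation. ✓
  Palatable: dull display gives 19 − 4 = 15; bright display gives 53 − 25 = 28. Would deviate. ✗
Try toxic → dull display, palatable → bright display:
  If types separate, dull display earns payment 53 and bright display earns 19.
  Toxic: dull display gives 53 − 6 = 47; bright display gives 19 − 14 = 5. No deviation. ✓
  Palatable: bright display gives 19 − 25 = -6; dull display gives 53 − 4 = 49. Would deviate. ✗
Neither assignment is incentive-compatible.

None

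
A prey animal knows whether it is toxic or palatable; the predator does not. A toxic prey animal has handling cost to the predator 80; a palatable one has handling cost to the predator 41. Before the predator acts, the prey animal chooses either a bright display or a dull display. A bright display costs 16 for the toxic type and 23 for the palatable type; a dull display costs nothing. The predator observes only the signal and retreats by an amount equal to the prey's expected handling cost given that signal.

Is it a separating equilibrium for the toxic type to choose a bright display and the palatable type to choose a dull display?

No

Under separation the predator infers type exactly: bright display → toxic (pays 80), dull display → palatable (pays 41).
Toxic: bright display gives 80 − 16 = 64; dull display gives 41 − 0 = 41. No deviation. ✓
Palatable: dull display gives 41 − 0 = 41; bright display gives 80 − 23 = 57. Would deviate. ✗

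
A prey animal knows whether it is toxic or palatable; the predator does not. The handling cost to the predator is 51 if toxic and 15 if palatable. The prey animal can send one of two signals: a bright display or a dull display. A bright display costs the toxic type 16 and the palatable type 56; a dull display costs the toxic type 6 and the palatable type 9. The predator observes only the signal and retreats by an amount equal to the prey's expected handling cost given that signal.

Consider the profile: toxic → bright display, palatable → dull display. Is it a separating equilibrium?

If types separate, bright display earns payment 51 and dull display earns 15.
Toxic: bright display gives 51 − 16 = 35; dull display gives 15 − 6 = 9. No deviation. ✓
Palatable: dull display gives 15 − 9 = 6; bright display gives 51 − 56 = -5. No deviation. ✓
Both incentive constraints hold.

Yes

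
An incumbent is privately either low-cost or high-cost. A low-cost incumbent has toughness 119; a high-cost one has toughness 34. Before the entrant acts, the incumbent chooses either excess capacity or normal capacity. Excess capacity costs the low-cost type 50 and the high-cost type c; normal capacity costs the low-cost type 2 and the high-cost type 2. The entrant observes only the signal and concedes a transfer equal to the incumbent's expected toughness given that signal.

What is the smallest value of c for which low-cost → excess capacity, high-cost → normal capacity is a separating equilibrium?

87

Under separation: excess capacity → low-cost (pays 119); normal capacity → high-cost (pays 34).
Low-cost: 119 − 50 = 69 ≥ 34 − 2 = 32. Holds regardless of c. ✓
High-cost: 34 − 2 ≥ 119 − c, so c ≥ 119 − 32 = 87.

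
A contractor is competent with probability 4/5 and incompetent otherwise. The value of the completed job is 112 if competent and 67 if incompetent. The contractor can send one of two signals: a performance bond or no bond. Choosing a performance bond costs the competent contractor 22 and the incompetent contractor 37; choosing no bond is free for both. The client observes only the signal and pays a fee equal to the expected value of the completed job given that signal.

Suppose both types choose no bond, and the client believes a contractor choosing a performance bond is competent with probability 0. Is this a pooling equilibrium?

Yes

On the equilibrium path (no bond) the client holds the prior 4/5 and pays 4/5·112 + 1/5·67 = 103. Off-path (bond) belief 0 gives 0·112 + 1·67 = 67.
Competent: no bond gives 103 − 0 = 103; bond gives 67 − 22 = 45. Stays. ✓
Incompetent: no bond gives 103 − 0 = 103; bond gives 67 − 37 = 30. Stays. ✓
Beliefs are Bayes-consistent on-path and both types best-respond.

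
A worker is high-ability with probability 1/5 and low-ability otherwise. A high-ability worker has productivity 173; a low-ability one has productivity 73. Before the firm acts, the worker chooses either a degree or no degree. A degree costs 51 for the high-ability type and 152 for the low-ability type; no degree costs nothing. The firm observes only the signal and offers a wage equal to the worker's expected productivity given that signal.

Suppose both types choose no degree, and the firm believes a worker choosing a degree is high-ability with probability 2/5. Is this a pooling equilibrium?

At the pooled signal (no degree) the firm holds the prior 1/5 and pays 1/5·173 + 4/5·73 = 93. Off-path (degree) belief 2/5 gives 2/5·173 + 3/5·73 = 113.
High-ability: no degree gives 93 − 0 = 93; degree gives 113 − 51 = 62. Stays. ✓
Low-ability: no degree gives 93 − 0 = 93; degree gives 113 − 152 = -39. Stays. ✓

Yes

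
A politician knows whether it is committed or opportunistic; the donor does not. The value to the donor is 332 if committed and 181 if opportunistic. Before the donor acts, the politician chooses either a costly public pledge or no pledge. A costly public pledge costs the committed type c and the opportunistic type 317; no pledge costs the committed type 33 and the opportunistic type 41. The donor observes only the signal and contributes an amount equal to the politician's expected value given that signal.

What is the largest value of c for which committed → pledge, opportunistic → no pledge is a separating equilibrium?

184

Under separation: pledge → committed (pays 332); no pledge → opportunistic (pays 181).
Opportunistic: 181 − 41 = 140 ≥ 332 − 317 = 15. Holds regardless of c. ✓
Committed: 332 − c ≥ 181 − 33, so c ≤ 332 − 148 = 184.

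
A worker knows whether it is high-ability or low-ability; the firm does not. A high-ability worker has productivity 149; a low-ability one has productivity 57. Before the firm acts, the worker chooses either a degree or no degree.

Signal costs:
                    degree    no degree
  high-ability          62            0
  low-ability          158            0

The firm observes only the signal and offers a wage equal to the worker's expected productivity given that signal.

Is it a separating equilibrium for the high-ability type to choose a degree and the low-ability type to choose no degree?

Yes

If types separate, degree earns payment 149 and no degree earns 57.
High-ability: degree gives 149 − 62 = 87; no degree gives 57 − 0 = 57. No deviation. ✓
Low-ability: no degree gives 57 − 0 = 57; degree gives 149 − 158 = -9. No deviation. ✓
Neither type gains from mimicking the other.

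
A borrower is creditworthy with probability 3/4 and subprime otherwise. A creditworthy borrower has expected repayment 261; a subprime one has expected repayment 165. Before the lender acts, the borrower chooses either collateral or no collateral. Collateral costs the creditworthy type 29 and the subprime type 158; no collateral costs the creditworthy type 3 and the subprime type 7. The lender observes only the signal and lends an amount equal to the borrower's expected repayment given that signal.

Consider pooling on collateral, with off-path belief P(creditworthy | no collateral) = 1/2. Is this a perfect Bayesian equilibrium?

No

On the equilibrium path (collateral) the lender holds the prior 3/4 and pays 3/4·261 + 1/4·165 = 237. Off-path (no collateral) belief 1/2 gives 1/2·261 + 1/2·165 = 213.
Creditworthy: collateral gives 237 − 29 = 208; no collateral gives 213 − 3 = 210. Deviates. ✗
Subprime: collateral gives 237 − 158 = 79; no collateral gives 213 − 7 = 206. Deviates. ✗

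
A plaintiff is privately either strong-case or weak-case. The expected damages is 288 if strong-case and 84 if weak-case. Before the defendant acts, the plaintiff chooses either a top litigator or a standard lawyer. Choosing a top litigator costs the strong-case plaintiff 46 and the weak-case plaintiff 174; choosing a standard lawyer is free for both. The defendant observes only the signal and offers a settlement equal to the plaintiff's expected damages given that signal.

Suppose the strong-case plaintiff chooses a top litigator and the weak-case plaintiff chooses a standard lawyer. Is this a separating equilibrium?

No

Under separation the defendant infers type exactly: top litigator → strong-case (pays 288), standard lawyer → weak-case (pays 84).
Strong-case: top litigator gives 288 − 46 = 242; standard lawyer gives 84 − 0 = 84. No deviation. ✓
Weak-case: standard lawyer gives 84 − 0 = 84; top litigator gives 288 − 174 = 114. Would deviate. ✗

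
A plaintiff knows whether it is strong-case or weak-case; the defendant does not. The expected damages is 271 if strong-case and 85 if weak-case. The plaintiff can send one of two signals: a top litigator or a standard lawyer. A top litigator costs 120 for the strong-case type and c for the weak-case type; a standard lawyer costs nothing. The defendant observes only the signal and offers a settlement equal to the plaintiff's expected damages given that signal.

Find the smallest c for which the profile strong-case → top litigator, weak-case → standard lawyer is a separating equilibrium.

Under separation: top litigator → strong-case (pays 271); standard lawyer → weak-case (pays 85).
Strong-case: 271 − 120 = 151 ≥ 85 − 0 = 85. Holds regardless of c. ✓
Weak-case: 85 − 0 ≥ 271 − c, so c ≥ 271 − 85 = 186.

186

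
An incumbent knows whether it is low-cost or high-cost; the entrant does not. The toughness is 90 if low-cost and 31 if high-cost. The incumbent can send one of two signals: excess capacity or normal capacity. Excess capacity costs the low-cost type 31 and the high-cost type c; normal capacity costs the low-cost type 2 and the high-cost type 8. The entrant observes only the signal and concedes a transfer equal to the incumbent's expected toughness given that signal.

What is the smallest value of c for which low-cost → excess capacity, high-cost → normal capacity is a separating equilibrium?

Under separation: excess capacity → low-cost (pays 90); normal capacity → high-cost (pays 31).
Low-cost: 90 − 31 = 59 ≥ 31 − 2 = 29. Holds regardless of c. ✓
High-cost: 31 − 8 ≥ 90 − c, so c ≥ 90 − 23 = 67.

67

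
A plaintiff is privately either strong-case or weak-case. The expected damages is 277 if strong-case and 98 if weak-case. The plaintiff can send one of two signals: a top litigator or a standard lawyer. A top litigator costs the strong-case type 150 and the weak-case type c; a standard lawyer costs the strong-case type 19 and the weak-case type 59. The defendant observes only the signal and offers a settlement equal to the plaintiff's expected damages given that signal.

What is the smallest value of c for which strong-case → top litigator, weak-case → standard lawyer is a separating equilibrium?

238

Under separation: top litigator → strong-case (pays 277); standard lawyer → weak-case (pays 98).
Strong-case: 277 − 150 = 127 ≥ 98 − 19 = 79. Holds regardless of c. ✓
Weak-case: 98 − 59 ≥ 277 − c, so c ≥ 277 − 39 = 238.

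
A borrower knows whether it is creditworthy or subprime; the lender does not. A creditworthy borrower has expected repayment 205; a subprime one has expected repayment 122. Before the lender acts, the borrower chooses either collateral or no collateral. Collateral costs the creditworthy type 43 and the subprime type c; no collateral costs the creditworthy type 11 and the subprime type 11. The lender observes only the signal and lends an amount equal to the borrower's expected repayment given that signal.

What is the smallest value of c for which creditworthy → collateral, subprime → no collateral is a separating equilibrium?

94

Under separation: collateral → creditworthy (pays 205); no collateral → subprime (pays 122).
Creditworthy: 205 − 43 = 162 ≥ 122 − 11 = 111. Holds regardless of c. ✓
Subprime: 122 − 11 ≥ 205 − c, so c ≥ 205 − 111 = 94.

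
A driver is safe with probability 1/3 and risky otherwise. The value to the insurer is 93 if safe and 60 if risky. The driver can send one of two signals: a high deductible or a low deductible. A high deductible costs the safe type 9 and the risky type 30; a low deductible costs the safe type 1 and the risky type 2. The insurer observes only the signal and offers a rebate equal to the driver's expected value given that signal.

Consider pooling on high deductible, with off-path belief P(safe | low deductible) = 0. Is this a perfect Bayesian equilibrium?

At the pooled signal (high deductible) the insurer holds the prior 1/3 and pays 1/3·93 + 2/3·60 = 71. Off-path (low deductible) belief 0 gives 0·93 + 1·60 = 60.
Safe: high deductible gives 71 − 9 = 62; low deductible gives 60 − 1 = 59. Stays. ✓
Risky: high deductible gives 71 − 30 = 41; low deductible gives 60 − 2 = 58. Deviates. ✗

No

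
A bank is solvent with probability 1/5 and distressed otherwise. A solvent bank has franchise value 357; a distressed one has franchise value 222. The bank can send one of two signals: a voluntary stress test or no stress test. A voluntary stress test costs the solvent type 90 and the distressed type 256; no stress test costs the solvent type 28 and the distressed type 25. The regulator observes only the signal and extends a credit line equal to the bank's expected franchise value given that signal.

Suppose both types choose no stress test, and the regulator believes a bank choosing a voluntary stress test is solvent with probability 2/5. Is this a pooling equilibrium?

On the equilibrium path (no stress test) the regulator holds the prior 1/5 and pays 1/5·357 + 4/5·222 = 249. Off-path (stress test) belief 2/5 gives 2/5·357 + 3/5·222 = 276.
Solvent: no stress test gives 249 − 28 = 221; stress test gives 276 − 90 = 186. Stays. ✓
Distressed: no stress test gives 249 − 25 = 224; stress test gives 276 − 256 = 20. Stays. ✓
Beliefs are Bayes-consistent on-path and both types best-respond.

Yes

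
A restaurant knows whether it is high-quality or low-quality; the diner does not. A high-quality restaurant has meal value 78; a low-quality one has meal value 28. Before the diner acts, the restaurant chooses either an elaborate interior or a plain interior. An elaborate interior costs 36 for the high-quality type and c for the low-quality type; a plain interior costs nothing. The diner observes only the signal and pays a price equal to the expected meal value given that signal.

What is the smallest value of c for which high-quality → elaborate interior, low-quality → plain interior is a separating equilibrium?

Under separation: elaborate interior → high-quality (pays 78); plain interior → low-quality (pays 28).
High-quality: 78 − 36 = 42 ≥ 28 − 0 = 28. Holds regardless of c. ✓
Low-quality: 28 − 0 ≥ 78 − c, so c ≥ 78 − 28 = 50.

50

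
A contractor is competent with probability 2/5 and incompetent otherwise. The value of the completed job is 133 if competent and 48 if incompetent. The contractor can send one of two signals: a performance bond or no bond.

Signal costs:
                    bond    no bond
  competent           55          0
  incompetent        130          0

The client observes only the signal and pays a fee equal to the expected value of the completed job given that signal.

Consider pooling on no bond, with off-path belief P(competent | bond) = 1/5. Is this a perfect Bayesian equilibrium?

On the equilibrium path (no bond) the client holds the prior 2/5 and pays 2/5·133 + 3/5·48 = 82. Off-path (bond) belief 1/5 gives 1/5·133 + 4/5·48 = 65.
Competent: no bond gives 82 − 0 = 82; bond gives 65 − 55 = 10. Stays. ✓
Incompetent: no bond gives 82 − 0 = 82; bond gives 65 − 130 = -65. Stays. ✓
Beliefs are Bayes-consistent on-path and both types best-respond.

Yes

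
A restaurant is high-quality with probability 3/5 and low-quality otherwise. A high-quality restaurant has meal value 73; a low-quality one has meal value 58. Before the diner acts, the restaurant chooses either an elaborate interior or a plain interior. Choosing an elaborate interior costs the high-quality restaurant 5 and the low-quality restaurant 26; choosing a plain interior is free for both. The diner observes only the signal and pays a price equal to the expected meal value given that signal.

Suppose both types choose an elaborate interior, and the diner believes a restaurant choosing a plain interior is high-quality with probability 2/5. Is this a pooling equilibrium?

At the pooled signal (elaborate interior) the diner holds the prior 3/5 and pays 3/5·73 + 2/5·58 = 67. Off-path (plain interior) belief 2/5 gives 2/5·73 + 3/5·58 = 64.
High-quality: elaborate interior gives 67 − 5 = 62; plain interior gives 64 − 0 = 64. Deviates. ✗
Low-quality: elaborate interior gives 67 − 26 = 41; plain interior gives 64 − 0 = 64. Deviates. ✗

No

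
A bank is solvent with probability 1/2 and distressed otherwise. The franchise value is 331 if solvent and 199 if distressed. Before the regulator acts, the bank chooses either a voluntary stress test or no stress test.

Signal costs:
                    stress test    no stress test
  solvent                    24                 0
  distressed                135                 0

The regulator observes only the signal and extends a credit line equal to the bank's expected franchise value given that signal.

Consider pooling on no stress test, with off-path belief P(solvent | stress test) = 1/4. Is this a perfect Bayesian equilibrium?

Yes

On the equilibrium path (no stress test) the regulator holds the prior 1/2 and pays 1/2·331 + 1/2·199 = 265. Off-path (stress test) belief 1/4 gives 1/4·331 + 3/4·199 = 232.
Solvent: no stress test gives 265 − 0 = 265; stress test gives 232 − 24 = 208. Stays. ✓
Distressed: no stress test gives 265 − 0 = 265; stress test gives 232 − 135 = 97. Stays. ✓
Beliefs are Bayes-consistent on-path and both types best-respond.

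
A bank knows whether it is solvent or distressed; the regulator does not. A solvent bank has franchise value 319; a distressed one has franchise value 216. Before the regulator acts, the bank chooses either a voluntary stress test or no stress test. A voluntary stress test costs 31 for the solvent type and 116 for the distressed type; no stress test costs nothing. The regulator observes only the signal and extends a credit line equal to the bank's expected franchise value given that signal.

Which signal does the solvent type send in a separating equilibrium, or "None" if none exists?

stress test

Try solvent → stress test, distressed → no stress test:
  Under separation the regulator infers type exactly: stress test → solvent (pays 319), no stress test → distressed (pays 216).
  Solvent: stress test gives 319 − 31 = 288; no stress test gives 216 − 0 = 216. No deviation. ✓
  Distressed: no stress test gives 216 − 0 = 216; stress test gives 319 − 116 = 203. No deviation. ✓
Both hold — the solvent type sends stress test.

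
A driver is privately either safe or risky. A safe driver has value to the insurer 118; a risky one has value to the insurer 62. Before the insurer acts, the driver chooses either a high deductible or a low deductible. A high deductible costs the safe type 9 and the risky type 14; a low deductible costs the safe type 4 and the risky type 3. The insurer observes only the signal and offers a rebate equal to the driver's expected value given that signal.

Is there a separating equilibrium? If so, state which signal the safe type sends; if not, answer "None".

None

Try safe → high deductible, risky → low deductible:
  If types separate, high deductible earns payment 118 and low deductible earns 62.
  Safe: high deductible gives 118 − 9 = 109; low deductible gives 62 − 4 = 58. No deviation. ✓
  Risky: low deductible gives 62 − 3 = 59; high deductible gives 118 − 14 = 104. Would deviate. ✗
Try safe → low deductible, risky → high deductible:
  If types separate, low deductible earns payment 118 and high deductible earns 62.
  Safe: low deductible gives 118 − 4 = 114; high deductible gives 62 − 9 = 53. No deviation. ✓
  Risky: high deductible gives 62 − 14 = 48; low deductible gives 118 − 3 = 115. Would deviate. ✗
Neither assignment is incentive-compatible.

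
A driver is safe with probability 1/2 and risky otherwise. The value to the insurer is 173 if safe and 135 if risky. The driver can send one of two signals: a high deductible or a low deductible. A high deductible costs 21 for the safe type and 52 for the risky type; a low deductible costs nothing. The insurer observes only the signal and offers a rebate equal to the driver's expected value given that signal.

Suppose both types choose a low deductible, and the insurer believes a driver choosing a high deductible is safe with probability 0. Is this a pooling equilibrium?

Yes

On the equilibrium path (low deductible) the insurer holds the prior 1/2 and pays 1/2·173 + 1/2·135 = 154. Off-path (high deductible) belief 0 gives 0·173 + 1·135 = 135.
Safe: low deductible gives 154 − 0 = 154; high deductible gives 135 − 21 = 114. Stays. ✓
Risky: low deductible gives 154 − 0 = 154; high deductible gives 135 − 52 = 83. Stays. ✓
Beliefs are Bayes-consistent on-path and both types best-respond.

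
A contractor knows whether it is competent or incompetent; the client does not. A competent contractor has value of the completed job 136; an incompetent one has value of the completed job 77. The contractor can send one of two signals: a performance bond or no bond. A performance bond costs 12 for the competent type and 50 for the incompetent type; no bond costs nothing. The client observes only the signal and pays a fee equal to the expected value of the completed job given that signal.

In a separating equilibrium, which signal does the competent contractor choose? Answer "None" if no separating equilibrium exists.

Try competent → bond, incompetent → no bond:
  If types separate, bond earns payment 136 and no bond earns 77.
  Competent: bond gives 136 − 12 = 124; no bond gives 77 − 0 = 77. No deviation. ✓
  Incompetent: no bond gives 77 − 0 = 77; bond gives 136 − 50 = 86. Would deviate. ✗
Try competent → no bond, incompetent → bond:
  If types separate, no bond earns payment 136 and bond earns 77.
  Competent: no bond gives 136 − 0 = 136; bond gives 77 − 12 = 65. No deviation. ✓
  Incompetent: bond gives 77 − 50 = 27; no bond gives 136 − 0 = 136. Would deviate. ✗
Neither assignment is incentive-compatible.

None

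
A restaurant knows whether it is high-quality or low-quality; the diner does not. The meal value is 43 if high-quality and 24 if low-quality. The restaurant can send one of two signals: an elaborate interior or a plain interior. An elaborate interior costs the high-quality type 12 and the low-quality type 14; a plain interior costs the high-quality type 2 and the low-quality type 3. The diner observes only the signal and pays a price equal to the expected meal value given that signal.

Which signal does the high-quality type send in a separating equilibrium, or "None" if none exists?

None

Try high-quality → elaborate interior, low-quality → plain interior:
  If types separate, elaborate interior earns payment 43 and plain interior earns 24.
  High-quality: elaborate interior gives 43 − 12 = 31; plain interior gives 24 − 2 = 22. No deviation. ✓
  Low-quality: plain interior gives 24 − 3 = 21; elaborate interior gives 43 − 14 = 29. Would deviate. ✗
Try high-quality → plain interior, low-quality → elaborate interior:
  If types separate, plain interior earns payment 43 and elaborate interior earns 24.
  High-quality: plain interior gives 43 − 2 = 41; elaborate interior gives 24 − 12 = 12. No deviation. ✓
  Low-quality: elaborate interior gives 24 − 14 = 10; plain interior gives 43 − 3 = 40. Would deviate. ✗
Neither assignment is incentive-compatible.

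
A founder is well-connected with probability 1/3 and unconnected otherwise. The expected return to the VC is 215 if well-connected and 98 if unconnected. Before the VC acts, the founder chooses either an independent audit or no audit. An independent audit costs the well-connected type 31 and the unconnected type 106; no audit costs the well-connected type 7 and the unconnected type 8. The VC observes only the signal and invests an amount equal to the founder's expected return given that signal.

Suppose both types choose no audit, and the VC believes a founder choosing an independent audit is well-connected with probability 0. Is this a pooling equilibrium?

At the pooled signal (no audit) the VC holds the prior 1/3 and pays 1/3·215 + 2/3·98 = 137. Off-path (audit) belief 0 gives 0·215 + 1·98 = 98.
Well-connected: no audit gives 137 − 7 = 130; audit gives 98 − 31 = 67. Stays. ✓
Unconnected: no audit gives 137 − 8 = 129; audit gives 98 − 106 = -8. Stays. ✓

Yes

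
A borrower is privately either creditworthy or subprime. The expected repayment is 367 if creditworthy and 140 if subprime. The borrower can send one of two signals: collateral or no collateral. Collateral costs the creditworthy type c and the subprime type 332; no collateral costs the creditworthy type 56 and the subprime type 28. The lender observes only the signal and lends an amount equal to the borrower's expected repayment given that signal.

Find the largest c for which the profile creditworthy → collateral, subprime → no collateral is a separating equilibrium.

Under separation: collateral → creditworthy (pays 367); no collateral → subprime (pays 140).
Subprime: 140 − 28 = 112 ≥ 367 − 332 = 35. Holds regardless of c. ✓
Creditworthy: 367 − c ≥ 140 − 56, so c ≤ 367 − 84 = 283.

283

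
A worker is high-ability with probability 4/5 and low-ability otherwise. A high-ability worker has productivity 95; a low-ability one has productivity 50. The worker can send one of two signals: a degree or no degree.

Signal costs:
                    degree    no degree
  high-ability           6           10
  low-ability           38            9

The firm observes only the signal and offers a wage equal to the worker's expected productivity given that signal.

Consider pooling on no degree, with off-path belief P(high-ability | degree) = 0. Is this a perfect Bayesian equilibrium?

At the pooled signal (no degree) the firm holds the prior 4/5 and pays 4/5·95 + 1/5·50 = 86. Off-path (degree) belief 0 gives 0·95 + 1·50 = 50.
High-ability: no degree gives 86 − 10 = 76; degree gives 50 − 6 = 44. Stays. ✓
Low-ability: no degree gives 86 − 9 = 77; degree gives 50 − 38 = 12. Stays. ✓

Yes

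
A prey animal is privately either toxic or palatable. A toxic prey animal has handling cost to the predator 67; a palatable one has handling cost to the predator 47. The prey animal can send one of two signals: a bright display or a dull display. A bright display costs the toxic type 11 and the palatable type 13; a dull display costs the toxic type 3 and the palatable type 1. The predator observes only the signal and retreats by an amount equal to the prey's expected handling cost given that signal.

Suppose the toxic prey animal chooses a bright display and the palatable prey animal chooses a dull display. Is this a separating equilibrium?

Under separation the predator infers type exactly: bright display → toxic (pays 67), dull display → palatable (pays 47).
Toxic: bright display gives 67 − 11 = 56; dull display gives 47 − 3 = 44. No deviation. ✓
Palatable: dull display gives 47 − 1 = 46; bright display gives 67 − 13 = 54. Would deviate. ✗

No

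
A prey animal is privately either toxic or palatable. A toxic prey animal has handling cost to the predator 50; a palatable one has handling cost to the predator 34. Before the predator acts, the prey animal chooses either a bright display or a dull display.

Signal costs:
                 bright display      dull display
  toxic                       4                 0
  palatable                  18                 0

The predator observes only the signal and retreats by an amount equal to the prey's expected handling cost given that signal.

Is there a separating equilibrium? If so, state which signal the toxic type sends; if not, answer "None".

Try toxic → bright display, palatable → dull display:
  Under separation the predator infers type exactly: bright display → toxic (pays 50), dull display → palatable (pays 34).
  Toxic: bright display gives 50 − 4 = 46; dull display gives 34 − 0 = 34. No deviation. ✓
  Palatable: dull display gives 34 − 0 = 34; bright display gives 50 − 18 = 32. No deviation. ✓
Both hold — the toxic type sends bright display.

bright display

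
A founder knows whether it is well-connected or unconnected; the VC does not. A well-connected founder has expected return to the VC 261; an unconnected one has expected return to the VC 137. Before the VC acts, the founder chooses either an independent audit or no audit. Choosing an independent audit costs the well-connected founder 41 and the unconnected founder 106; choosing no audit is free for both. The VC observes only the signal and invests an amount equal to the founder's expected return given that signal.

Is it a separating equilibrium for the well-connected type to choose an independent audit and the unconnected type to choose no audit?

No

If types separate, audit earns payment 261 and no audit earns 137.
Well-connected: audit gives 261 − 41 = 220; no audit gives 137 − 0 = 137. No deviation. ✓
Unconnected: no audit gives 137 − 0 = 137; audit gives 261 − 106 = 155. Would deviate. ✗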